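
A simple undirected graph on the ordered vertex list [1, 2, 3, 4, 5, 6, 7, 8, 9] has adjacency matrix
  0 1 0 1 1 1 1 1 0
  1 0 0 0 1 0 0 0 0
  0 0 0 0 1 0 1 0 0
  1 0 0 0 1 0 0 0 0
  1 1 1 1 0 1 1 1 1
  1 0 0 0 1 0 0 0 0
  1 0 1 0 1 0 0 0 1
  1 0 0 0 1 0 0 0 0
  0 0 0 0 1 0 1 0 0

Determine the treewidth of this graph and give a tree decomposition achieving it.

Every bag has size at most 3, so the width is 3 − 1 = 2 and tw(G) ≤ 2. For the lower bound, the 3 vertices {1, 2, 5} are pairwise adjacent, and any tree decomposition puts a clique entirely inside one bag — forcing width ≥ 2. The upper and lower bounds meet at 2, so that is the treewidth.

Treewidth 2.
One optimal decomposition is:
Bags: B1 = {1, 5, 8}  B2 = {1, 2, 5}  B3 = {1, 5, 7}  B4 = {5, 7, 9}  B5 = {1, 5, 6}  B6 = {1, 4, 5}  B7 = {3, 5, 7}
Tree: B1–B2, B2–B3, B3–B4, B2–B5, B2–B6, B4–B7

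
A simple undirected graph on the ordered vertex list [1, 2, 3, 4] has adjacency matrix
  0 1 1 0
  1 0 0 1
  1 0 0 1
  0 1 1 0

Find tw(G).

2

A width-2 tree decomposition is:
Bags: B1 = {1, 3, 4}  B2 = {1, 2, 4}
Tree: B1–B2
The largest bag has 3 vertices, giving width 2; this decomposition certifies tw(G) ≤ 2. The edges 1–3–4–2–1 form a cycle, so G is not a tree and its treewidth is at least 2. Therefore the treewidth is 2.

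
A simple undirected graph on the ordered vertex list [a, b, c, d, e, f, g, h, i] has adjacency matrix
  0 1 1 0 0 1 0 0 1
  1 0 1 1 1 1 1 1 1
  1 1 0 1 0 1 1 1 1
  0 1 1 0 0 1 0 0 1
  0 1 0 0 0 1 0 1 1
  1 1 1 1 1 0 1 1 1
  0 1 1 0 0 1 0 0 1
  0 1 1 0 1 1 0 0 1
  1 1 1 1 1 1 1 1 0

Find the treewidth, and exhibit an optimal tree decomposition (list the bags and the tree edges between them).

Every bag has size at most 5, so the width is 5 − 1 = 4 and tw(G) ≤ 4. For the lower bound, the 5 vertices {b, e, f, h, i} are pairwise adjacent, and any tree decomposition puts a clique entirely inside one bag — forcing width ≥ 4. Therefore the treewidth is 4.

Treewidth 4.
One such decomposition:
Bags: B1 = {a, b, c, f, i}  B2 = {b, c, f, h, i}  B3 = {b, c, f, g, i}  B4 = {b, e, f, h, i}  B5 = {b, c, d, f, i}
Tree: B1–B2, B1–B3, B2–B4, B3–B5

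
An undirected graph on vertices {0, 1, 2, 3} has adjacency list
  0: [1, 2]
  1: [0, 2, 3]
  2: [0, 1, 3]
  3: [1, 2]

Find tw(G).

A width-2 tree decomposition is:
Bags: B1 = {1, 2, 3}  B2 = {0, 1, 2}
Tree: B1–B2
Every bag has size at most 3, so the width is 3 − 1 = 2 and tw(G) ≤ 2. Conversely, {0, 1, 2} is a clique of size 3, and the vertices of any clique must share a bag in every tree decomposition; so some bag has ≥ 3 vertices and tw(G) ≥ 2. Hence tw(G) = 2 exactly.

2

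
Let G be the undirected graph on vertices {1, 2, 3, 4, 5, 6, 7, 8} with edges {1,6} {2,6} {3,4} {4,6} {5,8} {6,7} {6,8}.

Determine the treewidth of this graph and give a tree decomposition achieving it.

Treewidth 1.
One such decomposition:
Bags: B1 = {6, 8}  B2 = {6, 7}  B3 = {2, 6}  B4 = {1, 6}  B5 = {4, 6}  B6 = {5, 8}  B7 = {3, 4}
Tree: B1–B2, B1–B3, B1–B4, B2–B5, B1–B6, B5–B7

Every bag has size at most 2, so the width is 2 − 1 = 1 and tw(G) ≤ 1. Any graph with an edge has treewidth ≥ 1, and G has the edge 8–6. Combining the bounds, tw(G) = 1.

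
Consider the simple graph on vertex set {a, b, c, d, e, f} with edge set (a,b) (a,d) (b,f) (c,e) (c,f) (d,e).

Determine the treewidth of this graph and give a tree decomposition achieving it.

Treewidth 2.
Bags: B1 = {c, d, e}  B2 = {a, c, d}  B3 = {a, b, c}  B4 = {b, c, f}
Tree: B1–B2, B2–B3, B3–B4

Every bag has size at most 3, so the width is 3 − 1 = 2 and tw(G) ≤ 2. The edges c–e–d–a–b–f–c form a cycle, so G is not a tree and its treewidth is at least 2. The upper and lower bounds meet at 2, so that is the treewidth.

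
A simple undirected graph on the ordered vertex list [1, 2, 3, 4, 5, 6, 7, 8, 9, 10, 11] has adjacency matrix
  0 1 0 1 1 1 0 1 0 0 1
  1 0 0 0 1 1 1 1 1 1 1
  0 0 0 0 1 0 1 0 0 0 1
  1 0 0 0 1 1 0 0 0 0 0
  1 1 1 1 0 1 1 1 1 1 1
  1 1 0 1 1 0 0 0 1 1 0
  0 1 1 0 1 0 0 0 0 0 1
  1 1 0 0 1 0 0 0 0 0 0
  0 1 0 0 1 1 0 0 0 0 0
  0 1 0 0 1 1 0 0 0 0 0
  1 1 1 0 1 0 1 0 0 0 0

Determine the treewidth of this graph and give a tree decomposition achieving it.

Each bag holds 4 vertices, so the decomposition has width 3, which upper-bounds the treewidth. On the other hand G contains the 4-clique {1, 2, 5, 8}. A clique must lie in a single bag of any decomposition, so no decomposition can have width below 3. Therefore the treewidth is 3.

Treewidth 3.
Bags: B1 = {1, 2, 5, 11}  B2 = {1, 2, 5, 6}  B3 = {2, 5, 6, 9}  B4 = {2, 5, 6, 10}  B5 = {1, 4, 5, 6}  B6 = {1, 2, 5, 8}  B7 = {2, 5, 7, 11}  B8 = {3, 5, 7, 11}
Tree: B1–B2, B2–B3, B2–B4, B2–B5, B1–B6, B1–B7, B7–B8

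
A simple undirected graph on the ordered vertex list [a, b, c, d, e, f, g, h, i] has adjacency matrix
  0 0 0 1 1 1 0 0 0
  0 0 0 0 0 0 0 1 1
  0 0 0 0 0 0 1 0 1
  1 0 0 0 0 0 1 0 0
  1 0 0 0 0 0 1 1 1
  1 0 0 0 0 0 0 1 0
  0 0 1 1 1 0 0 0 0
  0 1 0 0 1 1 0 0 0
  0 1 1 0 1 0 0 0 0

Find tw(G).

3

A width-3 tree decomposition is:
Bags: B1 = {c, d, g, i}  B2 = {d, e, g, i}  B3 = {a, d, e, i}  B4 = {a, b, e, i}  B5 = {a, b, e, h}  B6 = {a, b, f, h}
Tree: B1–B2, B2–B3, B3–B4, B4–B5, B5–B6
Every bag has size at most 4, so the width is 4 − 1 = 3 and tw(G) ≤ 3. For the lower bound: the 4 vertex sets {c,d,g}, {i}, {e}, {a,b,f,h} are disjoint, each induces a connected subgraph, and every pair is joined by at least one edge of G. Contracting each set to a single vertex therefore yields K_{4} as a minor, and since treewidth is minor-monotone, tw(G) ≥ tw(K_{4}) = 3. Combining the bounds, tw(G) = 3.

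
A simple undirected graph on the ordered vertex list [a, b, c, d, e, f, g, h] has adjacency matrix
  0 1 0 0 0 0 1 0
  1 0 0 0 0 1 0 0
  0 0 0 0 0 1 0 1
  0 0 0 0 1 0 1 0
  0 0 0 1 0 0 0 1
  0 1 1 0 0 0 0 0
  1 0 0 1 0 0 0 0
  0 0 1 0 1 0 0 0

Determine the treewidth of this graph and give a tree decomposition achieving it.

The largest bag has 3 vertices, giving width 2; this decomposition certifies tw(G) ≤ 2. Since b–a–g–d–e–h–c–f–b is a cycle in G, G is not acyclic. Forests are exactly the graphs of treewidth ≤ 1, so tw(G) ≥ 2. Therefore the treewidth is 2.

Treewidth 2.
Bags: B1 = {a, b, g}  B2 = {b, d, g}  B3 = {b, d, e}  B4 = {b, e, h}  B5 = {b, c, h}  B6 = {b, c, f}
Tree: B1–B2, B2–B3, B3–B4, B4–B5, B5–B6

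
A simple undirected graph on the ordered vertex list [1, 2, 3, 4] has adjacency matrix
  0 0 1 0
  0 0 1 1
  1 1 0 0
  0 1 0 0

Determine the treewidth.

A width-1 tree decomposition is:
Bags: B1 = {1, 3}  B2 = {2, 3}  B3 = {2, 4}
Tree: B1–B2, B2–B3
The largest bag has 2 vertices, giving width 1; this decomposition certifies tw(G) ≤ 1. Since G has at least one edge (e.g. 1–3), it is not an edgeless graph, so tw(G) ≥ 1. The upper and lower bounds meet at 1, so that is the treewidth.

1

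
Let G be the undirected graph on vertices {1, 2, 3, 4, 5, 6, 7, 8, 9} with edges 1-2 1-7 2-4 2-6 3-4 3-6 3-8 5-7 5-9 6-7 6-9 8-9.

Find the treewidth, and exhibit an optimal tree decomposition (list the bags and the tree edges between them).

The largest bag has 4 vertices, giving width 3; this decomposition certifies tw(G) ≤ 3. For the lower bound: the 4 vertex sets {5,8,9}, {3}, {6}, {1,2,4,7} are disjoint, each induces a connected subgraph, and every pair is joined by at least one edge of G. Contracting each set to a single vertex therefore yields K_{4} as a minor, and since treewidth is minor-monotone, tw(G) ≥ tw(K_{4}) = 3. Combining the bounds, tw(G) = 3.

Treewidth 3.
One such decomposition:
Bags: B1 = {3, 5, 8, 9}  B2 = {3, 5, 6, 9}  B3 = {3, 5, 6, 7}  B4 = {3, 4, 6, 7}  B5 = {2, 4, 6, 7}  B6 = {1, 2, 4, 7}
Tree: B1–B2, B2–B3, B3–B4, B4–B5, B5–B6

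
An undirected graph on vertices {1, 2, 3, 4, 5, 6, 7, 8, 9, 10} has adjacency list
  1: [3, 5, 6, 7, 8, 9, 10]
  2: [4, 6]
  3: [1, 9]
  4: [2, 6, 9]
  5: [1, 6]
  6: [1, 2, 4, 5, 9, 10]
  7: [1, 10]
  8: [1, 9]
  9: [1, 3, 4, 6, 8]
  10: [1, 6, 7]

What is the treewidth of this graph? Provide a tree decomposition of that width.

Each bag holds 3 vertices, so the decomposition has width 2, which upper-bounds the treewidth. On the other hand G contains the 3-clique {1, 8, 9}. A clique must lie in a single bag of any decomposition, so no decomposition can have width below 2. Combining the bounds, tw(G) = 2.

Treewidth 2.
One such decomposition:
Bags: B1 = {1, 6, 9}  B2 = {1, 6, 10}  B3 = {1, 7, 10}  B4 = {1, 3, 9}  B5 = {1, 8, 9}  B6 = {4, 6, 9}  B7 = {2, 4, 6}  B8 = {1, 5, 6}
Tree: B1–B2, B2–B3, B1–B4, B1–B5, B1–B6, B6–B7, B1–B8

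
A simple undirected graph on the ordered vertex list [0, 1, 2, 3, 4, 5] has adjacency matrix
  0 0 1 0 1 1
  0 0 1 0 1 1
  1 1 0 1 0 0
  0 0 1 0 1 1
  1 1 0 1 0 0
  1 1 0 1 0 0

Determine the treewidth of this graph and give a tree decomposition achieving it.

Treewidth 3.
One optimal decomposition is:
Bags: B1 = {0, 1, 2, 3}  B2 = {0, 1, 3, 5}  B3 = {0, 1, 3, 4}
Tree: B1–B2, B2–B3

Each bag holds 4 vertices, so the decomposition has width 3, which upper-bounds the treewidth. For the lower bound: the 4 vertex sets {1,2}, {3,5}, {0}, {4} are disjoint, each induces a connected subgraph, and every pair is joined by at least one edge of G. Contracting each set to a single vertex therefore yields K_{4} as a minor, and since treewidth is minor-monotone, tw(G) ≥ tw(K_{4}) = 3. Therefore the treewidth is 3.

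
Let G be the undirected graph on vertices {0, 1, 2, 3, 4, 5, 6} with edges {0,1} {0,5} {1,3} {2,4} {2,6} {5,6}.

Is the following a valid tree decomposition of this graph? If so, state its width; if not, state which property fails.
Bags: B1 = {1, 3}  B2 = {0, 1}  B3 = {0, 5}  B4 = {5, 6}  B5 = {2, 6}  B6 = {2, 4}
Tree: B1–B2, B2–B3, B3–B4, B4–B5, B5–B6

Every vertex of G appears in some bag (union = {0, 1, 2, 3, 4, 5, 6}); every edge is covered by a bag; and for each vertex v the set of bags containing v is connected in the bag tree. The decomposition is therefore valid. The largest bag has 2 vertices, so the width is 1.

Yes; width 1.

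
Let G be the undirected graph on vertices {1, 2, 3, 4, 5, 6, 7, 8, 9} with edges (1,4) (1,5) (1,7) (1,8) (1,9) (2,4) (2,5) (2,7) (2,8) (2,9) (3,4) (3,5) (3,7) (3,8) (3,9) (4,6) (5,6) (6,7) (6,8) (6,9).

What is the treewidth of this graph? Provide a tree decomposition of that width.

Each bag holds 5 vertices, so the decomposition has width 4, which upper-bounds the treewidth. For the lower bound: the 5 vertex sets {3,8}, {2,4}, {6,9}, {1}, {7} are disjoint, each induces a connected subgraph, and every pair is joined by at least one edge of G. Contracting each set to a single vertex therefore yields K_{5} as a minor, and since treewidth is minor-monotone, tw(G) ≥ tw(K_{5}) = 4. Hence tw(G) = 4 exactly.

Treewidth 4.
Bags: B1 = {1, 2, 3, 6, 8}  B2 = {1, 2, 3, 4, 6}  B3 = {1, 2, 3, 6, 9}  B4 = {1, 2, 3, 6, 7}  B5 = {1, 2, 3, 5, 6}
Tree: B1–B2, B2–B3, B3–B4, B4–B5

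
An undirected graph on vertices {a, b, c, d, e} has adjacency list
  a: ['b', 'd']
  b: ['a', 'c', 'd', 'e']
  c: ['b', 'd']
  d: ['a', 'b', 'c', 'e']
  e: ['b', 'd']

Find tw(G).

A width-2 tree decomposition is:
Bags: B1 = {a, b, d}  B2 = {b, c, d}  B3 = {b, d, e}
Tree: B1–B2, B1–B3
The largest bag has 3 vertices, giving width 2; this decomposition certifies tw(G) ≤ 2. For the lower bound, the 3 vertices {b, d, e} are pairwise adjacent, and any tree decomposition puts a clique entirely inside one bag — forcing width ≥ 2. Hence tw(G) = 2 exactly.

2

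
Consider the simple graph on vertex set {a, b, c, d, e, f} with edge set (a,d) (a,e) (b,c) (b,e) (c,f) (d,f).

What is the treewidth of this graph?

A width-2 tree decomposition is:
Bags: B1 = {b, c, f}  B2 = {b, e, f}  B3 = {a, e, f}  B4 = {a, d, f}
Tree: B1–B2, B2–B3, B3–B4
The largest bag has 3 vertices, giving width 2; this decomposition certifies tw(G) ≤ 2. The edges f–c–b–e–a–d–f form a cycle, so G is not a tree and its treewidth is at least 2. Hence tw(G) = 2 exactly.

2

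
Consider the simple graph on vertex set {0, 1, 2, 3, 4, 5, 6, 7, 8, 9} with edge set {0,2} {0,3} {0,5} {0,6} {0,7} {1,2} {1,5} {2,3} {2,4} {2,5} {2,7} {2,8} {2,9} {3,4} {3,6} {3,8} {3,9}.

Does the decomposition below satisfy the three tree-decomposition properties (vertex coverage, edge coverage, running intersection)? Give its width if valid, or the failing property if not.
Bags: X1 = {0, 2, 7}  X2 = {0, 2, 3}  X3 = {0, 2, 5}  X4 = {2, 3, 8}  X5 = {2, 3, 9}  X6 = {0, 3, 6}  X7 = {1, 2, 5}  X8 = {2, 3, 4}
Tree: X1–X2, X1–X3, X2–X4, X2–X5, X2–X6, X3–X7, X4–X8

Every vertex of G appears in some bag (union = {0, 1, 2, 3, 4, 5, 6, 7, 8, 9}); every edge is covered by a bag; and for each vertex v the set of bags containing v is connected in the bag tree. The decomposition is therefore valid. The largest bag has 3 vertices, so the width is 2.

Yes; width 2.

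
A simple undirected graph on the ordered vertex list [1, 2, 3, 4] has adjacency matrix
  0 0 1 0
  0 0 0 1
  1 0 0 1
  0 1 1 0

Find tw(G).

A width-1 tree decomposition is:
Bags: B1 = {2, 4}  B2 = {3, 4}  B3 = {1, 3}
Tree: B1–B2, B2–B3
The largest bag has 2 vertices, giving width 1; this decomposition certifies tw(G) ≤ 1. G has an edge, so its treewidth is at least 1. Combining the bounds, tw(G) = 1.

1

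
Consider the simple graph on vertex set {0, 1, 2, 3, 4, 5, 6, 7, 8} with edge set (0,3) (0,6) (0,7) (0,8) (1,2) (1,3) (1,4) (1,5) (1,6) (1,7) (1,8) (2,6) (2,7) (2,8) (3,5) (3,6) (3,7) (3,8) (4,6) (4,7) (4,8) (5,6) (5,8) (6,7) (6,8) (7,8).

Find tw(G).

A width-4 tree decomposition is:
Bags: B1 = {1, 3, 6, 7, 8}  B2 = {0, 3, 6, 7, 8}  B3 = {1, 4, 6, 7, 8}  B4 = {1, 2, 6, 7, 8}  B5 = {1, 3, 5, 6, 8}
Tree: B1–B2, B1–B3, B3–B4, B1–B5
Each bag holds 5 vertices, so the decomposition has width 4, which upper-bounds the treewidth. For the lower bound, the 5 vertices {0, 3, 6, 7, 8} are pairwise adjacent, and any tree decomposition puts a clique entirely inside one bag — forcing width ≥ 4. Hence tw(G) = 4 exactly.

4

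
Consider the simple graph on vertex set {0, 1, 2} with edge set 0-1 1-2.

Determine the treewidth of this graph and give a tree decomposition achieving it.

Treewidth 1.
One optimal decomposition is:
Bags: B1 = {1, 2}  B2 = {0, 1}
Tree: B1–B2

Each bag holds 2 vertices, so the decomposition has width 1, which upper-bounds the treewidth. G has an edge, so its treewidth is at least 1. Therefore the treewidth is 1.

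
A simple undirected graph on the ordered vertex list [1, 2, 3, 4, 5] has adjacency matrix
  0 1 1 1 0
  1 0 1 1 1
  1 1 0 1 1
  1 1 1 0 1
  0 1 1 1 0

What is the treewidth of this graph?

A width-3 tree decomposition is:
Bags: B1 = {1, 2, 3, 4}  B2 = {2, 3, 4, 5}
Tree: B1–B2
Every bag has size at most 4, so the width is 4 − 1 = 3 and tw(G) ≤ 3. Conversely, {1, 2, 3, 4} is a clique of size 4, and the vertices of any clique must share a bag in every tree decomposition; so some bag has ≥ 4 vertices and tw(G) ≥ 3. The upper and lower bounds meet at 3, so that is the treewidth.

3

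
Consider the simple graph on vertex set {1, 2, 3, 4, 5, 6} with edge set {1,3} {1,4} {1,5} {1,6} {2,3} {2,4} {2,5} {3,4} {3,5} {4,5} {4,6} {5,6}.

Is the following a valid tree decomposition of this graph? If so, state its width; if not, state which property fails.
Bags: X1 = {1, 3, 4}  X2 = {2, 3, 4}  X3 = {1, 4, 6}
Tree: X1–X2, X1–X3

No — vertex 5 appears in no bag.

A tree decomposition must satisfy three properties: every vertex lies in some bag; for every edge, both endpoints lie together in some bag; and for every vertex, the bags containing it form a connected subtree. Here vertex 5 appears in no bag, so the decomposition is invalid.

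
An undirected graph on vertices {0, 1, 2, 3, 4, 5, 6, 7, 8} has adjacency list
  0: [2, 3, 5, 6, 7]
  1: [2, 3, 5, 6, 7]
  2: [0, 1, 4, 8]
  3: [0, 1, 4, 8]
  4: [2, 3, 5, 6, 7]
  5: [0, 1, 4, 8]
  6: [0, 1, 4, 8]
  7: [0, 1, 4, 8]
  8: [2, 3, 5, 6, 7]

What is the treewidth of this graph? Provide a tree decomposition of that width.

Each bag holds 5 vertices, so the decomposition has width 4, which upper-bounds the treewidth. For the lower bound: the 5 vertex sets {4,6}, {2,8}, {0,7}, {1}, {5} are disjoint, each induces a connected subgraph, and every pair is joined by at least one edge of G. Contracting each set to a single vertex therefore yields K_{5} as a minor, and since treewidth is minor-monotone, tw(G) ≥ tw(K_{5}) = 4. The upper and lower bounds meet at 4, so that is the treewidth.

Treewidth 4.
Bags: B1 = {0, 1, 4, 6, 8}  B2 = {0, 1, 2, 4, 8}  B3 = {0, 1, 4, 7, 8}  B4 = {0, 1, 4, 5, 8}  B5 = {0, 1, 3, 4, 8}
Tree: B1–B2, B2–B3, B3–B4, B4–B5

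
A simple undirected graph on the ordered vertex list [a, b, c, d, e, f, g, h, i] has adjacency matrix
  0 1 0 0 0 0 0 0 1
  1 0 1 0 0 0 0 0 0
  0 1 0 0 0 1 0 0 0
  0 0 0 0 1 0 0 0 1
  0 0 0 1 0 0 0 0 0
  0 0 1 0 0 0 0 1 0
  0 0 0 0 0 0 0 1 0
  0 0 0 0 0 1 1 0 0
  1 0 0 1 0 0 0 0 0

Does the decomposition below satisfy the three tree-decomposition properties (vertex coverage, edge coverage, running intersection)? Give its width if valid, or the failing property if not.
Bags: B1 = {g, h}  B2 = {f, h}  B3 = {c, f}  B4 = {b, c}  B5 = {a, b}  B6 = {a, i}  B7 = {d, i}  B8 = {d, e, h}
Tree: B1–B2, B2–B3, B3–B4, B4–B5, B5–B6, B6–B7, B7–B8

A tree decomposition must satisfy three properties: every vertex lies in some bag; for every edge, both endpoints lie together in some bag; and for every vertex, the bags containing it form a connected subtree. Here bags containing vertex h are not connected in the tree, so the decomposition is invalid.

No — bags containing vertex h are not connected in the tree.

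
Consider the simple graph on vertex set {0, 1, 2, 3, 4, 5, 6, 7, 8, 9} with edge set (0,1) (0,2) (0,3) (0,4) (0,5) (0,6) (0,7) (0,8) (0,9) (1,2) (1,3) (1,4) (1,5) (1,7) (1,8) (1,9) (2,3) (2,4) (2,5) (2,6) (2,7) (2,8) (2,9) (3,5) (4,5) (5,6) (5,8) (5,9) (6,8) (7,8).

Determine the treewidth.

A width-4 tree decomposition is:
Bags: B1 = {0, 1, 2, 5, 9}  B2 = {0, 1, 2, 5, 8}  B3 = {0, 1, 2, 4, 5}  B4 = {0, 1, 2, 3, 5}  B5 = {0, 1, 2, 7, 8}  B6 = {0, 2, 5, 6, 8}
Tree: B1–B2, B2–B3, B1–B4, B2–B5, B2–B6
The largest bag has 5 vertices, giving width 4; this decomposition certifies tw(G) ≤ 4. On the other hand G contains the 5-clique {0, 1, 2, 5, 8}. A clique must lie in a single bag of any decomposition, so no decomposition can have width below 4. Therefore the treewidth is 4.

4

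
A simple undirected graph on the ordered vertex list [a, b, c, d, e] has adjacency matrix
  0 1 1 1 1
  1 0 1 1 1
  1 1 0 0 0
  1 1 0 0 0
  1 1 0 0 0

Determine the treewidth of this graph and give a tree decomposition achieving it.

Treewidth 2.
Bags: B1 = {a, b, d}  B2 = {a, b, e}  B3 = {a, b, c}
Tree: B1–B2, B1–B3

Every bag has size at most 3, so the width is 3 − 1 = 2 and tw(G) ≤ 2. For the lower bound, the 3 vertices {a, b, d} are pairwise adjacent, and any tree decomposition puts a clique entirely inside one bag — forcing width ≥ 2. Therefore the treewidth is 2.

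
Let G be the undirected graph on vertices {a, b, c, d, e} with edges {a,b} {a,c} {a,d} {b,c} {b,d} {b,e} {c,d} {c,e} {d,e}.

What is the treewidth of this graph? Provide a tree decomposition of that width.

Each bag holds 4 vertices, so the decomposition has width 3, which upper-bounds the treewidth. On the other hand G contains the 4-clique {b, c, d, e}. A clique must lie in a single bag of any decomposition, so no decomposition can have width below 3. Hence tw(G) = 3 exactly.

Treewidth 3.
One such decomposition:
Bags: B1 = {a, b, c, d}  B2 = {b, c, d, e}
Tree: B1–B2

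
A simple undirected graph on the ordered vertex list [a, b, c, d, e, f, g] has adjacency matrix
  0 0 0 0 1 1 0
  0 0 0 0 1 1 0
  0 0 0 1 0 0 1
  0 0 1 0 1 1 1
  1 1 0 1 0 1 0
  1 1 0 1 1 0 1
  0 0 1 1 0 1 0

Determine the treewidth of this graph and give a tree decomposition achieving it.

Each bag holds 3 vertices, so the decomposition has width 2, which upper-bounds the treewidth. Conversely, {c, d, g} is a clique of size 3, and the vertices of any clique must share a bag in every tree decomposition; so some bag has ≥ 3 vertices and tw(G) ≥ 2. Hence tw(G) = 2 exactly.

Treewidth 2.
Bags: B1 = {a, e, f}  B2 = {d, e, f}  B3 = {b, e, f}  B4 = {d, f, g}  B5 = {c, d, g}
Tree: B1–B2, B2–B3, B2–B4, B4–B5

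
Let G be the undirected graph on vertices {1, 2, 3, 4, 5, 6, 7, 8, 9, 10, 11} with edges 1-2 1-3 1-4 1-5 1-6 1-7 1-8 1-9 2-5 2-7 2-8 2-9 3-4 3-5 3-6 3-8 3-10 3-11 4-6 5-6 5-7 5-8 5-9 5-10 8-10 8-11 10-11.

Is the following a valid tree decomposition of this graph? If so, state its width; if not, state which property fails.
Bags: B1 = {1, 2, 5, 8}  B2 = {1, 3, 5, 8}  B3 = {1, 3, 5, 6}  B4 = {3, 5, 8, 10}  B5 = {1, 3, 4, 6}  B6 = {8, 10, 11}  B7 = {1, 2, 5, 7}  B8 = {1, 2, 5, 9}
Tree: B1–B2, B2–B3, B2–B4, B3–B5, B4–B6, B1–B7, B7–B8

A tree decomposition must satisfy three properties: every vertex lies in some bag; for every edge, both endpoints lie together in some bag; and for every vertex, the bags containing it form a connected subtree. Here edge (3,11) lies in no bag, so the decomposition is invalid.

No — edge (3,11) lies in no bag.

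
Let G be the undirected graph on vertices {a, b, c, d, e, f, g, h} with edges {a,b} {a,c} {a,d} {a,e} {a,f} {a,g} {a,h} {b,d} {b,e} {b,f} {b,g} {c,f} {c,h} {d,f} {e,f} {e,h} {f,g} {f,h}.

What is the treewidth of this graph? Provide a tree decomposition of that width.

The largest bag has 4 vertices, giving width 3; this decomposition certifies tw(G) ≤ 3. For the lower bound, the 4 vertices {a, e, f, h} are pairwise adjacent, and any tree decomposition puts a clique entirely inside one bag — forcing width ≥ 3. Hence tw(G) = 3 exactly.

Treewidth 3.
One such decomposition:
Bags: B1 = {a, b, e, f}  B2 = {a, b, d, f}  B3 = {a, e, f, h}  B4 = {a, c, f, h}  B5 = {a, b, f, g}
Tree: B1–B2, B1–B3, B3–B4, B2–B5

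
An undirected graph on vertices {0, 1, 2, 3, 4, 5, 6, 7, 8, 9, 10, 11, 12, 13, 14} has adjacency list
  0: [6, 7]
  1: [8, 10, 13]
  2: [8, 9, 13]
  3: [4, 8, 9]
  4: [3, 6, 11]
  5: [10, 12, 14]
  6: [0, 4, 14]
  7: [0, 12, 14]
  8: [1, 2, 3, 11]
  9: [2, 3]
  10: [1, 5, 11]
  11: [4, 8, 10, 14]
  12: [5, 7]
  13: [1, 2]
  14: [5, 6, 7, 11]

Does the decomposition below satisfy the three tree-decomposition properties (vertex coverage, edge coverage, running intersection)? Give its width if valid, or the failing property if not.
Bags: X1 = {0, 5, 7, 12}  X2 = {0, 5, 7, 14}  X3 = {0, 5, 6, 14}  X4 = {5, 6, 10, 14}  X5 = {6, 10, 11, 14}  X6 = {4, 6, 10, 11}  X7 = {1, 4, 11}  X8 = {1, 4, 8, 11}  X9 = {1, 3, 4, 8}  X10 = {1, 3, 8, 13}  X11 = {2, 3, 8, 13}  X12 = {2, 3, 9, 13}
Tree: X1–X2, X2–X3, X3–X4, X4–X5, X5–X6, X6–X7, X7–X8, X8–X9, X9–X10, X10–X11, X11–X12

No — edge (10,1) lies in no bag.

A tree decomposition must satisfy three properties: every vertex lies in some bag; for every edge, both endpoints lie together in some bag; and for every vertex, the bags containing it form a connected subtree. Here edge (10,1) lies in no bag, so the decomposition is invalid.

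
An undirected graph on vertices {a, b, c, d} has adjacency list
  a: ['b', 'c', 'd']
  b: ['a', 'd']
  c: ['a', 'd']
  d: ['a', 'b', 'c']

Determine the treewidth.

2

A width-2 tree decomposition is:
Bags: B1 = {a, c, d}  B2 = {a, b, d}
Tree: B1–B2
Every bag has size at most 3, so the width is 3 − 1 = 2 and tw(G) ≤ 2. On the other hand G contains the 3-clique {a, c, d}. A clique must lie in a single bag of any decomposition, so no decomposition can have width below 2. The upper and lower bounds meet at 2, so that is the treewidth.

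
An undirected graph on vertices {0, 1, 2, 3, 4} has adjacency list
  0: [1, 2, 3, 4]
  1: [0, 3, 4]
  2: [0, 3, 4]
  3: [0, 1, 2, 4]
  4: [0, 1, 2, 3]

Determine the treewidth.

3

A width-3 tree decomposition is:
Bags: B1 = {0, 1, 3, 4}  B2 = {0, 2, 3, 4}
Tree: B1–B2
Every bag has size at most 4, so the width is 4 − 1 = 3 and tw(G) ≤ 3. For the lower bound, the 4 vertices {0, 1, 3, 4} are pairwise adjacent, and any tree decomposition puts a clique entirely inside one bag — forcing width ≥ 3. Hence tw(G) = 3 exactly.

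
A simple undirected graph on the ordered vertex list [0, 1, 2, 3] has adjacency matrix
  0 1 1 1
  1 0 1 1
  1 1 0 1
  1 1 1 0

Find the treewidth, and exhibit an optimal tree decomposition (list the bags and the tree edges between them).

Treewidth 3.
One such decomposition:
Bags: B1 = {0, 1, 2, 3}
Tree: (single bag)

A single bag containing all 4 vertices is trivially a valid decomposition of width 3. For the lower bound, the 4 vertices {0, 1, 2, 3} are pairwise adjacent, and any tree decomposition puts a clique entirely inside one bag — forcing width ≥ 3. Combining the bounds, tw(G) = 3.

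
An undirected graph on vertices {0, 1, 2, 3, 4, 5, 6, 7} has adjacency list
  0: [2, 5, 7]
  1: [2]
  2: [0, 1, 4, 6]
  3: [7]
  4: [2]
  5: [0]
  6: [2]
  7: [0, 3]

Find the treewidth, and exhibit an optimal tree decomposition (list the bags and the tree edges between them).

Treewidth 1.
Bags: B1 = {1, 2}  B2 = {0, 2}  B3 = {0, 7}  B4 = {0, 5}  B5 = {2, 6}  B6 = {2, 4}  B7 = {3, 7}
Tree: B1–B2, B2–B3, B3–B4, B1–B5, B5–B6, B3–B7

Every bag has size at most 2, so the width is 2 − 1 = 1 and tw(G) ≤ 1. Since G has at least one edge (e.g. 2–1), it is not an edgeless graph, so tw(G) ≥ 1. Hence tw(G) = 1 exactly.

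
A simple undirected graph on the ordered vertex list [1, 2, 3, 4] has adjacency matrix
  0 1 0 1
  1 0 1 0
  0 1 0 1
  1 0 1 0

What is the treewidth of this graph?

A width-2 tree decomposition is:
Bags: B1 = {1, 2, 4}  B2 = {2, 3, 4}
Tree: B1–B2
The largest bag has 3 vertices, giving width 2; this decomposition certifies tw(G) ≤ 2. The edges 2–1–4–3–2 form a cycle, so G is not a tree and its treewidth is at least 2. Hence tw(G) = 2 exactly.

2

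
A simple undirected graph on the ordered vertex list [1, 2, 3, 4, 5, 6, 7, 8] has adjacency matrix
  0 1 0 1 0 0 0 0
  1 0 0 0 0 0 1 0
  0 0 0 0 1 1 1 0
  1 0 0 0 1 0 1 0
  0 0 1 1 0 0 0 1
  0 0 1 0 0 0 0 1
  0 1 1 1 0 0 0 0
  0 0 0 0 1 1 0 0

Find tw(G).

A width-2 tree decomposition is:
Bags: B1 = {5, 6, 8}  B2 = {3, 5, 6}  B3 = {3, 4, 5}  B4 = {3, 4, 7}  B5 = {1, 4, 7}  B6 = {1, 2, 7}
Tree: B1–B2, B2–B3, B3–B4, B4–B5, B5–B6
The largest bag has 3 vertices, giving width 2; this decomposition certifies tw(G) ≤ 2. The edges 8–6–3–5–8 form a cycle, so G is not a tree and its treewidth is at least 2. Hence tw(G) = 2 exactly.

2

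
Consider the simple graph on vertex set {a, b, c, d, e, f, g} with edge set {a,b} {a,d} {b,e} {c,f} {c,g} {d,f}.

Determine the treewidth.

A width-1 tree decomposition is:
Bags: B1 = {b, e}  B2 = {a, b}  B3 = {a, d}  B4 = {d, f}  B5 = {c, f}  B6 = {c, g}
Tree: B1–B2, B2–B3, B3–B4, B4–B5, B5–B6
Every bag has size at most 2, so the width is 2 − 1 = 1 and tw(G) ≤ 1. Any graph with an edge has treewidth ≥ 1, and G has the edge e–b. Combining the bounds, tw(G) = 1.

1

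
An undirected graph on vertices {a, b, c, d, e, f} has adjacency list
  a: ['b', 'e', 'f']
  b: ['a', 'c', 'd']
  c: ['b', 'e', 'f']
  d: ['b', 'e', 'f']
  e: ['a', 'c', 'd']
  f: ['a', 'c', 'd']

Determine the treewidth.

A width-3 tree decomposition is:
Bags: B1 = {b, c, e, f}  B2 = {b, d, e, f}  B3 = {a, b, e, f}
Tree: B1–B2, B2–B3
Every bag has size at most 4, so the width is 4 − 1 = 3 and tw(G) ≤ 3. For the lower bound: the 4 vertex sets {c,f}, {d,e}, {b}, {a} are disjoint, each induces a connected subgraph, and every pair is joined by at least one edge of G. Contracting each set to a single vertex therefore yields K_{4} as a minor, and since treewidth is minor-monotone, tw(G) ≥ tw(K_{4}) = 3. Therefore the treewidth is 3.

3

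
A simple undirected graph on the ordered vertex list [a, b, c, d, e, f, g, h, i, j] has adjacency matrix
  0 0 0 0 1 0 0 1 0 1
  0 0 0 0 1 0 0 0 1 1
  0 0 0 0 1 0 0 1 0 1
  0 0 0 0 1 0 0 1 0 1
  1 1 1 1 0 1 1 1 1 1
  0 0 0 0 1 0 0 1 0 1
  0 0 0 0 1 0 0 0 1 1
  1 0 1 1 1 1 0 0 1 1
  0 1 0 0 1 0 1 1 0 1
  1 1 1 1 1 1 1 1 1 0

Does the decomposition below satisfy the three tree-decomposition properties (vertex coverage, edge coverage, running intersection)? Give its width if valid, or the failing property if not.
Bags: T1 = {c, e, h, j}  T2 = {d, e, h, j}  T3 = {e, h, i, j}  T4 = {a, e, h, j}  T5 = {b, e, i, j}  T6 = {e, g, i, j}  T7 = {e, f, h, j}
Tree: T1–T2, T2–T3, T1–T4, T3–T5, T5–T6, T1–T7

Every vertex of G appears in some bag (union = {a, b, c, d, e, f, g, h, i, j}); every edge is covered by a bag; and for each vertex v the set of bags containing v is connected in the bag tree. The decomposition is therefore valid. The largest bag has 4 vertices, so the width is 3.

Yes; width 3.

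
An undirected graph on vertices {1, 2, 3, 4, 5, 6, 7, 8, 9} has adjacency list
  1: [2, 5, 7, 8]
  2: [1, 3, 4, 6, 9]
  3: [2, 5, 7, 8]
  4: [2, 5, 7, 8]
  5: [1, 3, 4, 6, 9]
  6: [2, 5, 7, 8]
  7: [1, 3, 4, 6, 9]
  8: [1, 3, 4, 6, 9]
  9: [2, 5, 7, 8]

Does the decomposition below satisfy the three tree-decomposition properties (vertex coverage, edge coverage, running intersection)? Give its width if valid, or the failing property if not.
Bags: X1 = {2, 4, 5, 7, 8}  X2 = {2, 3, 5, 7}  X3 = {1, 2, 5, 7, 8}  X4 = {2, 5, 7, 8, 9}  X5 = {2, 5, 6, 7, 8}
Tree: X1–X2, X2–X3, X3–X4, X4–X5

A tree decomposition must satisfy three properties: every vertex lies in some bag; for every edge, both endpoints lie together in some bag; and for every vertex, the bags containing it form a connected subtree. Here edge (8,3) lies in no bag, so the decomposition is invalid.

No — edge (8,3) lies in no bag.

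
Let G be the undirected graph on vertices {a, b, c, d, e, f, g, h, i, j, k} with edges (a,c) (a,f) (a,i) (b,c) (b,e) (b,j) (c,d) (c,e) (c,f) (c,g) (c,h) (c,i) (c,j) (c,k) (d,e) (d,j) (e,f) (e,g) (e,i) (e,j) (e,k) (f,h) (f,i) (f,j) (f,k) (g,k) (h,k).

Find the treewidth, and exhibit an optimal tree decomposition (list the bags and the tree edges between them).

Every bag has size at most 4, so the width is 4 − 1 = 3 and tw(G) ≤ 3. Conversely, {c, d, e, j} is a clique of size 4, and the vertices of any clique must share a bag in every tree decomposition; so some bag has ≥ 4 vertices and tw(G) ≥ 3. The upper and lower bounds meet at 3, so that is the treewidth.

Treewidth 3.
Bags: B1 = {c, e, f, j}  B2 = {c, e, f, i}  B3 = {a, c, f, i}  B4 = {c, d, e, j}  B5 = {c, e, f, k}  B6 = {c, e, g, k}  B7 = {c, f, h, k}  B8 = {b, c, e, j}
Tree: B1–B2, B2–B3, B1–B4, B2–B5, B5–B6, B5–B7, B1–B8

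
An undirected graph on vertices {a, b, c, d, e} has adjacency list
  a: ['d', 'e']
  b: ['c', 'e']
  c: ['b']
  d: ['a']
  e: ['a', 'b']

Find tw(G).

1

A width-1 tree decomposition is:
Bags: B1 = {b, c}  B2 = {b, e}  B3 = {a, e}  B4 = {a, d}
Tree: B1–B2, B2–B3, B3–B4
The largest bag has 2 vertices, giving width 1; this decomposition certifies tw(G) ≤ 1. Any graph with an edge has treewidth ≥ 1, and G has the edge c–b. The upper and lower bounds meet at 1, so that is the treewidth.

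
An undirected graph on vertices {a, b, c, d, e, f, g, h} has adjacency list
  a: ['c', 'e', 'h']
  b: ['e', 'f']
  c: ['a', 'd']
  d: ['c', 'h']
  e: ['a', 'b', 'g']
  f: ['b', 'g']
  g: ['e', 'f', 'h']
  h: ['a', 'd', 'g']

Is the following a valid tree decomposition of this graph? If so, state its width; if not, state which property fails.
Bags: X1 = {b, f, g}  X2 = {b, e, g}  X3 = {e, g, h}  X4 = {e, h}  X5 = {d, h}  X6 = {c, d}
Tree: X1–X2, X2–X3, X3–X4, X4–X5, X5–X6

No — vertex a appears in no bag.

A tree decomposition must satisfy three properties: every vertex lies in some bag; for every edge, both endpoints lie together in some bag; and for every vertex, the bags containing it form a connected subtree. Here vertex a appears in no bag, so the decomposition is invalid.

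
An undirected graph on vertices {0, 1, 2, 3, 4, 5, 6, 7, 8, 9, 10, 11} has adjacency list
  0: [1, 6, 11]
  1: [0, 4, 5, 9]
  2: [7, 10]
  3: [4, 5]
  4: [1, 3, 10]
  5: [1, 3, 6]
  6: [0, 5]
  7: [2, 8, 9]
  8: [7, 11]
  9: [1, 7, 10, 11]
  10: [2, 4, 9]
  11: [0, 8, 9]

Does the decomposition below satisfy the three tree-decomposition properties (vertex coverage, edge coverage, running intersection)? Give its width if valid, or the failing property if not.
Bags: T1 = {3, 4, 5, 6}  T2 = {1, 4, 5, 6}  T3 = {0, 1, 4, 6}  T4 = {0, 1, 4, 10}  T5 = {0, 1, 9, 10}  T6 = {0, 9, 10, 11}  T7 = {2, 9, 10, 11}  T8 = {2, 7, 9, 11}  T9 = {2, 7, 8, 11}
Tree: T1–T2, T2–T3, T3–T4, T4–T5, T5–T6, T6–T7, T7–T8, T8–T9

Yes; width 3.

Every vertex of G appears in some bag (union = {0, 1, 2, 3, 4, 5, 6, 7, 8, 9, 10, 11}); every edge is covered by a bag; and for each vertex v the set of bags containing v is connected in the bag tree. The decomposition is therefore valid. The largest bag has 4 vertices, so the width is 3.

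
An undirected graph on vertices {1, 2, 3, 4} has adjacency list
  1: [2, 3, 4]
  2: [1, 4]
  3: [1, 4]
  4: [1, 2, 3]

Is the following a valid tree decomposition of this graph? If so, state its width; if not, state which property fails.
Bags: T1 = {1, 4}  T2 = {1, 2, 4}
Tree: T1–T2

A tree decomposition must satisfy three properties: every vertex lies in some bag; for every edge, both endpoints lie together in some bag; and for every vertex, the bags containing it form a connected subtree. Here vertex 3 appears in no bag, so the decomposition is invalid.

No — vertex 3 appears in no bag.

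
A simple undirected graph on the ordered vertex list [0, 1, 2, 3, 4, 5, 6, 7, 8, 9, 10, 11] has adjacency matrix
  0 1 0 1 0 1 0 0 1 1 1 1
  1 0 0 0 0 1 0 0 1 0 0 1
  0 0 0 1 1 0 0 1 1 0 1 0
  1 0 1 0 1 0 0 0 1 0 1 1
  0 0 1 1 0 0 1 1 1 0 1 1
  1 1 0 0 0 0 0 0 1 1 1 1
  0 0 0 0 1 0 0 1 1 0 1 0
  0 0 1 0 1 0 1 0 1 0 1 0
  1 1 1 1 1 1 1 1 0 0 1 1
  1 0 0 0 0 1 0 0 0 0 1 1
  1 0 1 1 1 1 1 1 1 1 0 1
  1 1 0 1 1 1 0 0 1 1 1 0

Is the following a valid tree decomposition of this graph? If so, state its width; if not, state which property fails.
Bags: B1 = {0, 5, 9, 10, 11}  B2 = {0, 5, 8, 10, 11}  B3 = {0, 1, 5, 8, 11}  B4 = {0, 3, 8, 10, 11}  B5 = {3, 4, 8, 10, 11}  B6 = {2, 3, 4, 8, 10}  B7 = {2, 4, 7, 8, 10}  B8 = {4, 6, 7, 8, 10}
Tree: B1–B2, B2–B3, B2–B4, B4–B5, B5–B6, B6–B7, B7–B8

Yes; width 4.

Vertex coverage: the bags together contain {0, 1, 2, 3, 4, 5, 6, 7, 8, 9, 10, 11}, the full vertex set. Edge coverage: each edge of G has both endpoints in at least one bag. Running intersection: for every vertex, the bags containing it form a connected subtree. All three properties hold, so this is a valid tree decomposition of width max|bag| − 1 = 4, and hence tw(G) ≤ 4.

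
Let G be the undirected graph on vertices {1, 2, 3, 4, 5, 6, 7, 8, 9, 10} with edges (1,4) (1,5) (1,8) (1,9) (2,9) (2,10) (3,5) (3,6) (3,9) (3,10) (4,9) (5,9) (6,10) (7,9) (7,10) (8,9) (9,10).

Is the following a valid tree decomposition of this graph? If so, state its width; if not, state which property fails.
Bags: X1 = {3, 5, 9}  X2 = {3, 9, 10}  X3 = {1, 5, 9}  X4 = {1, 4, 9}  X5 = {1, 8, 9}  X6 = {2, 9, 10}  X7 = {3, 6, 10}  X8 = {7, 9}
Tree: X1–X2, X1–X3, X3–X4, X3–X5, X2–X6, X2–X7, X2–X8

No — edge (10,7) lies in no bag.

A tree decomposition must satisfy three properties: every vertex lies in some bag; for every edge, both endpoints lie together in some bag; and for every vertex, the bags containing it form a connected subtree. Here edge (10,7) lies in no bag, so the decomposition is invalid.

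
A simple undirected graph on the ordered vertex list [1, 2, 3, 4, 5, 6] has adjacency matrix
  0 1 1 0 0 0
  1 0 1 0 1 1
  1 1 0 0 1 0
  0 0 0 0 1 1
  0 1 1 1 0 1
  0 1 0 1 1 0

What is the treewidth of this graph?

2

A width-2 tree decomposition is:
Bags: B1 = {2, 3, 5}  B2 = {2, 5, 6}  B3 = {1, 2, 3}  B4 = {4, 5, 6}
Tree: B1–B2, B1–B3, B2–B4
Every bag has size at most 3, so the width is 3 − 1 = 2 and tw(G) ≤ 2. On the other hand G contains the 3-clique {1, 2, 3}. A clique must lie in a single bag of any decomposition, so no decomposition can have width below 2. Therefore the treewidth is 2.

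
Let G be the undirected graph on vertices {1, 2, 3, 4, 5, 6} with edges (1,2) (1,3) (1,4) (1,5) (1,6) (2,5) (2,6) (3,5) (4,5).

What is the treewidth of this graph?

A width-2 tree decomposition is:
Bags: B1 = {1, 2, 5}  B2 = {1, 2, 6}  B3 = {1, 3, 5}  B4 = {1, 4, 5}
Tree: B1–B2, B1–B3, B3–B4
Every bag has size at most 3, so the width is 3 − 1 = 2 and tw(G) ≤ 2. On the other hand G contains the 3-clique {1, 2, 5}. A clique must lie in a single bag of any decomposition, so no decomposition can have width below 2. The upper and lower bounds meet at 2, so that is the treewidth.

2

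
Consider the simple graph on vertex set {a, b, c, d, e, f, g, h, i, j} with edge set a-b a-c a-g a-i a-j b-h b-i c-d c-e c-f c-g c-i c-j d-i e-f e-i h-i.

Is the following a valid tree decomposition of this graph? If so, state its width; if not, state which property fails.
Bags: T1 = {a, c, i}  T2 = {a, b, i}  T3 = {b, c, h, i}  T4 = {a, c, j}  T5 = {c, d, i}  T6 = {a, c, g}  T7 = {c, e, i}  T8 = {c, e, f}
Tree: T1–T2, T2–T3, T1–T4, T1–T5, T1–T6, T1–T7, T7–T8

A tree decomposition must satisfy three properties: every vertex lies in some bag; for every edge, both endpoints lie together in some bag; and for every vertex, the bags containing it form a connected subtree. Here bags containing vertex c are not connected in the tree, so the decomposition is invalid.

No — bags containing vertex c are not connected in the tree.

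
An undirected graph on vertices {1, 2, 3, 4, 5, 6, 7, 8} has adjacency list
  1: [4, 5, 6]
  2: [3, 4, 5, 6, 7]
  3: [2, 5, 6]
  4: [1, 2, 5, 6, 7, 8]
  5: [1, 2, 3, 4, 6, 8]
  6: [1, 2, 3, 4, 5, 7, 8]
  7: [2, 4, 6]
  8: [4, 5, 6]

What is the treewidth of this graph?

3

A width-3 tree decomposition is:
Bags: B1 = {2, 4, 5, 6}  B2 = {2, 3, 5, 6}  B3 = {4, 5, 6, 8}  B4 = {2, 4, 6, 7}  B5 = {1, 4, 5, 6}
Tree: B1–B2, B1–B3, B1–B4, B3–B5
Each bag holds 4 vertices, so the decomposition has width 3, which upper-bounds the treewidth. For the lower bound, the 4 vertices {2, 3, 5, 6} are pairwise adjacent, and any tree decomposition puts a clique entirely inside one bag — forcing width ≥ 3. The upper and lower bounds meet at 3, so that is the treewidth.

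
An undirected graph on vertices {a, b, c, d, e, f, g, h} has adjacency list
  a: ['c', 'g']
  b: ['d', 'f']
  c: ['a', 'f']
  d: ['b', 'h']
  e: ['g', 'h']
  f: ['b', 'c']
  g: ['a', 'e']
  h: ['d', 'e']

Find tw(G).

A width-2 tree decomposition is:
Bags: B1 = {e, g, h}  B2 = {d, g, h}  B3 = {b, d, g}  B4 = {b, f, g}  B5 = {c, f, g}  B6 = {a, c, g}
Tree: B1–B2, B2–B3, B3–B4, B4–B5, B5–B6
The largest bag has 3 vertices, giving width 2; this decomposition certifies tw(G) ≤ 2. Since g–e–h–d–b–f–c–a–g is a cycle in G, G is not acyclic. Forests are exactly the graphs of treewidth ≤ 1, so tw(G) ≥ 2. Therefore the treewidth is 2.

2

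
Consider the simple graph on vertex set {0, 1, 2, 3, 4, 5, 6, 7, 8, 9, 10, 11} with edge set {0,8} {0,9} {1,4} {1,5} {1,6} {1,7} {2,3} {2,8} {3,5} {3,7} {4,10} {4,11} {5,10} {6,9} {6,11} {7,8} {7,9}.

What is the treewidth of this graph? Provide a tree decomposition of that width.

Treewidth 3.
Bags: B1 = {4, 5, 10, 11}  B2 = {1, 4, 5, 11}  B3 = {1, 5, 6, 11}  B4 = {1, 3, 5, 6}  B5 = {1, 3, 6, 7}  B6 = {3, 6, 7, 9}  B7 = {2, 3, 7, 9}  B8 = {2, 7, 8, 9}  B9 = {0, 2, 8, 9}
Tree: B1–B2, B2–B3, B3–B4, B4–B5, B5–B6, B6–B7, B7–B8, B8–B9

Every bag has size at most 4, so the width is 4 − 1 = 3 and tw(G) ≤ 3. For the lower bound: the 4 vertex sets {4,10,11}, {5}, {1}, {3,6,7,9} are disjoint, each induces a connected subgraph, and every pair is joined by at least one edge of G. Contracting each set to a single vertex therefore yields K_{4} as a minor, and since treewidth is minor-monotone, tw(G) ≥ tw(K_{4}) = 3. Hence tw(G) = 3 exactly.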